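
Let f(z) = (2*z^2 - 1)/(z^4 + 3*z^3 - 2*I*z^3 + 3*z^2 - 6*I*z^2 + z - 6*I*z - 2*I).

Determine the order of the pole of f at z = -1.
3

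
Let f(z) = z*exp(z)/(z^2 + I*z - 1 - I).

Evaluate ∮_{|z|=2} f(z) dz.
pi*(-2/5 + 6*I/5)*exp(-1 - I) + exp(1)*pi*(2/5 + 4*I/5)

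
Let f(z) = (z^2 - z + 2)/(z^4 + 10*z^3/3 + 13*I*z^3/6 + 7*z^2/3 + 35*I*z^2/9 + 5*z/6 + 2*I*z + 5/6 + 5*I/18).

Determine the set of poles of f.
The singularities of f are the zeros of the denominator. Factoring,
  z^4 + 10*z^3/3 + 13*I*z^3/6 + 7*z^2/3 + 35*I*z^2/9 + 5*z/6 + 2*I*z + 5/6 + 5*I/18 = (z + 1)*(z + 2 + 3*I/2)*(z - I/3)*(z + 1/3 + I)
so the candidates are z = -1, z = -2 - 3*I/2, z = I/3, z = -1/3 - I.

Check the numerator P(z) = z^2 - z + 2 at each one:
  P(-1) = 4 ≠ 0, so z = -1 is a (simple) pole.
  P(-2 - 3*I/2) = 23/4 + 15*I/2 ≠ 0, so z = -2 - 3*I/2 is a (simple) pole.
  P(I/3) = 17/9 - I/3 ≠ 0, so z = I/3 is a (simple) pole.
  P(-1/3 - I) = 13/9 + 5*I/3 ≠ 0, so z = -1/3 - I is a (simple) pole.

Poles of f: {-2 - 3*I/2, -1, -1/3 - I, I/3}

Final answer: {-2 - 3*I/2, -1, -1/3 - I, I/3}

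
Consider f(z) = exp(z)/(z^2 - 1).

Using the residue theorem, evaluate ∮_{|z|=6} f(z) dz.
By the residue theorem, ∮_C f(z) dz = 2πi · (sum of the residues of f at the poles inside |z| = 6).

The denominator factors as (z - 1)*(z + 1), so the singularities of f are simple poles at z = 1, z = -1.
  |1|² = 1 < 36 = 6², so this pole is inside the contour.
  |-1|² = 1 < 36 = 6², so this pole is inside the contour.

With P(z) = exp(z) and Q(z) = z^2 - 1, each pole is simple, so Res(f, z₀) = P(z₀)/Q'(z₀) with Q'(z) = 2*z.
  Res(f, 1) = P(1)/Q'(1) = (exp(1))/(2) = exp(1)/2
  Res(f, -1) = P(-1)/Q'(-1) = (exp(-1))/(-2) = -exp(-1)/2

Sum of residues inside C: -exp(-1)/2 + exp(1)/2
∮_C f(z) dz = 2πi · (-exp(-1)/2 + exp(1)/2) = -I*pi*exp(-1) + exp(1)*I*pi

Final answer: -I*pi*exp(-1) + exp(1)*I*pi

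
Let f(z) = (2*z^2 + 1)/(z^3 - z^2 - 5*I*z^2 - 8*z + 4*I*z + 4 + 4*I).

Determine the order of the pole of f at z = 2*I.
Factor the denominator:
  z^3 - z^2 - 5*I*z^2 - 8*z + 4*I*z + 4 + 4*I = (z - 2*I)^2*(z - 1 - I)

The numerator P(z) = 2*z^2 + 1 has P(2*I) = -7 ≠ 0, so no factor of (z - 2*I) cancels.
Near z = 2*I we can therefore write f(z) = g(z)/(z - 2*I)^2 with g analytic at 2*I and g(2*I) ≠ 0 (g is the numerator divided by the remaining denominator factors).

Hence z = 2*I is a pole of order 2.

Final answer: 2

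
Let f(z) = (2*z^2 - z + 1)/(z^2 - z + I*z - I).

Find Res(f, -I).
-I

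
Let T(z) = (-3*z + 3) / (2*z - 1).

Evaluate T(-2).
Substitute z = -2:
  numerator:   -3*(-2) + 3 = 9
  denominator: 2*(-2) - 1 = -5
T(-2) = (9)/(-5) = -9/5

Final answer: -9/5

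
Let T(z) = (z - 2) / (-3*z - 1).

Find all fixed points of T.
T(z) = z means z - 2 = z*(-3*z - 1), i.e.
  -3*z^2 - 2*z + 2 = 0.
Discriminant: (-2)^2 - 4*(-3)*(2) = 28, so the roots are real.
  z = (2 ± sqrt(28))/(2*(-3))
Fixed points: {-sqrt(7)/3 - 1/3, -1/3 + sqrt(7)/3}

Final answer: {-sqrt(7)/3 - 1/3, -1/3 + sqrt(7)/3}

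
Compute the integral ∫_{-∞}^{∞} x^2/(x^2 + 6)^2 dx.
Let f(z) = z^2/(z^2 + 6)^2. The denominator has no real zeros and deg Q - deg P = 2 ≥ 2, so the integral of f over the upper semicircle |z| = R tends to 0 as R → ∞. Closing the contour in the upper half-plane,
  ∫_{-∞}^{∞} f(x) dx = 2πi · Σ Res(f, z_k)  over the poles with Im z_k > 0.

Zeros of the denominator: z^2 + 6 = 0 gives z = ±sqrt(6)*I.
Upper half-plane: z = sqrt(6)*I (a pole of order 2).

Write f(z) = g(z)/(z - sqrt(6)*I)^2 with g(z) = z^2/(z + sqrt(6)*I)^2. For a double pole, Res(f, z₀) = g'(z₀):
  g'(z) = 2*sqrt(6)*I*z/(z + sqrt(6)*I)^3
  Res(f, sqrt(6)*I) = g'(sqrt(6)*I) = -sqrt(6)*I/24

∫_{-∞}^{∞} f(x) dx = 2πi · (-sqrt(6)*I/24) = sqrt(6)*pi/12

Final answer: sqrt(6)*pi/12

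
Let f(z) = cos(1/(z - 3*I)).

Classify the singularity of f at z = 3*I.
Let u = z - 3*I. Then
  cos(1/u) = Σ_{k≥0} (-1)^k (1)^(2k)/((2k)!·u^(2k)) = 1 - 1/(2*u^2) + 1/(24*u^4) + ...
which has infinitely many negative powers of u, so cos(1/(z - 3*I)) has an essential singularity at z = 3*I.
So the singularity is essential.

Final answer: essential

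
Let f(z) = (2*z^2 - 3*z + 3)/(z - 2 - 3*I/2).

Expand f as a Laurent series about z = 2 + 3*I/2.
(1/2 + 15*I/2)/(z - 2 - 3*I/2) + 5 + 6*I + 2*(z - 2 - 3*I/2)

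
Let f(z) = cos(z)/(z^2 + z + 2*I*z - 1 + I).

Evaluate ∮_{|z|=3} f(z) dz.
-2*I*pi*cos(1 + I) + 2*I*pi*cosh(1)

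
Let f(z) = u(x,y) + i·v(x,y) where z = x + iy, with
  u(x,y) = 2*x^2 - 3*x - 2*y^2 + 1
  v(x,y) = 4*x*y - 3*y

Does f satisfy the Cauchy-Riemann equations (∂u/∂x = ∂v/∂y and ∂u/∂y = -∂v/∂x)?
∂u/∂x = 4*x - 3
∂v/∂y = 4*x - 3
∂u/∂y = -4*y
∂v/∂x = 4*y
∂u/∂x = ∂v/∂y and ∂u/∂y = -∂v/∂x hold identically; f is analytic.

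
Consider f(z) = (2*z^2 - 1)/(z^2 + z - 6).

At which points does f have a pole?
The singularities of f are the zeros of the denominator. Factoring,
  z^2 + z - 6 = (z + 3)*(z - 2)
so the candidates are z = -3, z = 2.

Check the numerator P(z) = 2*z^2 - 1 at each one:
  P(-3) = 17 ≠ 0, so z = -3 is a (simple) pole.
  P(2) = 7 ≠ 0, so z = 2 is a (simple) pole.

Poles of f: {-3, 2}

Final answer: {-3, 2}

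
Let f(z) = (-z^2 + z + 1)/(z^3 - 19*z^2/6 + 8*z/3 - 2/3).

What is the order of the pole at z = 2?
Factor the denominator:
  z^3 - 19*z^2/6 + 8*z/3 - 2/3 = (z - 2)*(z - 1/2)*(z - 2/3)

The numerator P(z) = -z^2 + z + 1 has P(2) = -1 ≠ 0, so no factor of (z - 2) cancels.
Near z = 2 we can therefore write f(z) = g(z)/(z - 2) with g analytic at 2 and g(2) ≠ 0 (g is the numerator divided by the remaining denominator factors).

Hence z = 2 is a pole of order 1.

Final answer: 1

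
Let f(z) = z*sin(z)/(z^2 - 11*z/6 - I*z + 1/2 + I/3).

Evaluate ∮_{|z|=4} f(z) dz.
By the residue theorem, ∮_C f(z) dz = 2πi · (sum of the residues of f at the poles inside |z| = 4).

The denominator factors as (z - 3/2 - I)*(z - 1/3), so the singularities of f are simple poles at z = 3/2 + I, z = 1/3.
  |3/2 + I|² = 13/4 < 16 = 4², so this pole is inside the contour.
  |1/3|² = 1/9 < 16 = 4², so this pole is inside the contour.

With P(z) = z*sin(z) and Q(z) = z^2 - 11*z/6 - I*z + 1/2 + I/3, each pole is simple, so Res(f, z₀) = P(z₀)/Q'(z₀) with Q'(z) = 2*z - 11/6 - I.
  Res(f, 3/2 + I) = P(3/2 + I)/Q'(3/2 + I) = ((3/2 + I)*sin(3/2 + I))/(7/6 + I) = (99/85 - 12*I/85)*sin(3/2 + I)
  Res(f, 1/3) = P(1/3)/Q'(1/3) = (sin(1/3)/3)/(-7/6 - I) = (-14/85 + 12*I/85)*sin(1/3)

Sum of residues inside C: (99/85 - 12*I/85)*sin(3/2 + I) + (-14/85 + 12*I/85)*sin(1/3)
∮_C f(z) dz = 2πi · ((99/85 - 12*I/85)*sin(3/2 + I) + (-14/85 + 12*I/85)*sin(1/3)) = pi*(-24/85 - 28*I/85)*sin(1/3) + pi*(24/85 + 198*I/85)*sin(3/2 + I)

Final answer: pi*(-24/85 - 28*I/85)*sin(1/3) + pi*(24/85 + 198*I/85)*sin(3/2 + I)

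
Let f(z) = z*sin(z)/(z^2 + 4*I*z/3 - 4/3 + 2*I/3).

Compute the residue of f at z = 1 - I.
(3/5 - 3*I/10)*sin(1 - I)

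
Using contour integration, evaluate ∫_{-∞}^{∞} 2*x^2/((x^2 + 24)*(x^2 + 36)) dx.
Let f(z) = 2*z^2/((z^2 + 24)*(z^2 + 36)). The denominator has no real zeros and deg Q - deg P = 2 ≥ 2, so the integral of f over the upper semicircle |z| = R tends to 0 as R → ∞. Closing the contour in the upper half-plane,
  ∫_{-∞}^{∞} f(x) dx = 2πi · Σ Res(f, z_k)  over the poles with Im z_k > 0.

Zeros of the denominator: z^2 + 36 = 0 gives z = ±6*I; z^2 + 24 = 0 gives z = ±2*sqrt(6)*I.
Upper half-plane: z = 6*I, z = 2*sqrt(6)*I (simple).

Each pole is a simple zero of Q(z) = z^4 + 60*z^2 + 864, so Res(f, z₀) = P(z₀)/Q'(z₀) with P(z) = 2*z^2, Q'(z) = 4*z^3 + 120*z:
  Res(f, 6*I) = (-72)/(-144*I) = -I/2
  Res(f, 2*sqrt(6)*I) = (-48)/(48*sqrt(6)*I) = sqrt(6)*I/6

Sum of residues: I*(-3 + sqrt(6))/6
∫_{-∞}^{∞} f(x) dx = 2πi · (I*(-3 + sqrt(6))/6) = pi*(3 - sqrt(6))/3

Final answer: pi*(3 - sqrt(6))/3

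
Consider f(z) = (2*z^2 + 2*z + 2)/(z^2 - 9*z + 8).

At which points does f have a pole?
{1, 8}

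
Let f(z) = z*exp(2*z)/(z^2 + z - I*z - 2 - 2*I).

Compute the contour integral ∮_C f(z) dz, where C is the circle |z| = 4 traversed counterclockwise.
By the residue theorem, ∮_C f(z) dz = 2πi · (sum of the residues of f at the poles inside |z| = 4).

The denominator factors as (z - 1 - I)*(z + 2), so the singularities of f are simple poles at z = 1 + I, z = -2.
  |1 + I|² = 2 < 16 = 4², so this pole is inside the contour.
  |-2|² = 4 < 16 = 4², so this pole is inside the contour.

With P(z) = z*exp(2*z) and Q(z) = z^2 + z - I*z - 2 - 2*I, each pole is simple, so Res(f, z₀) = P(z₀)/Q'(z₀) with Q'(z) = 2*z + 1 - I.
  Res(f, 1 + I) = P(1 + I)/Q'(1 + I) = ((1 + I)*exp(2 + 2*I))/(3 + I) = (2/5 + I/5)*exp(2 + 2*I)
  Res(f, -2) = P(-2)/Q'(-2) = (-2*exp(-4))/(-3 - I) = (3/5 - I/5)*exp(-4)

Sum of residues inside C: (3/5 - I/5)*exp(-4) + (2/5 + I/5)*exp(2 + 2*I)
∮_C f(z) dz = 2πi · ((3/5 - I/5)*exp(-4) + (2/5 + I/5)*exp(2 + 2*I)) = pi*(-2/5 + 4*I/5)*exp(2 + 2*I) + pi*(2/5 + 6*I/5)*exp(-4)

Final answer: pi*(-2/5 + 4*I/5)*exp(2 + 2*I) + pi*(2/5 + 6*I/5)*exp(-4)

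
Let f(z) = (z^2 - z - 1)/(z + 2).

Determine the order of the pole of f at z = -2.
Factor the denominator:
  z + 2 = (z + 2)

The numerator P(z) = z^2 - z - 1 has P(-2) = 5 ≠ 0, so no factor of (z + 2) cancels.
Near z = -2 we can therefore write f(z) = g(z)/(z + 2) with g analytic at -2 and g(-2) ≠ 0 (g is just the numerator).

Hence z = -2 is a pole of order 1.

Final answer: 1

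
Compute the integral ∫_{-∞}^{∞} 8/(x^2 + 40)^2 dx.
Let f(z) = 8/(z^2 + 40)^2. The denominator has no real zeros and deg Q - deg P = 4 ≥ 2, so the integral of f over the upper semicircle |z| = R tends to 0 as R → ∞. Closing the contour in the upper half-plane,
  ∫_{-∞}^{∞} f(x) dx = 2πi · Σ Res(f, z_k)  over the poles with Im z_k > 0.

Zeros of the denominator: z^2 + 40 = 0 gives z = ±2*sqrt(10)*I.
Upper half-plane: z = 2*sqrt(10)*I (a pole of order 2).

Write f(z) = g(z)/(z - 2*sqrt(10)*I)^2 with g(z) = 8/(z + 2*sqrt(10)*I)^2. For a double pole, Res(f, z₀) = g'(z₀):
  g'(z) = -16/(z + 2*sqrt(10)*I)^3
  Res(f, 2*sqrt(10)*I) = g'(2*sqrt(10)*I) = -sqrt(10)*I/400

∫_{-∞}^{∞} f(x) dx = 2πi · (-sqrt(10)*I/400) = sqrt(10)*pi/200

Final answer: sqrt(10)*pi/200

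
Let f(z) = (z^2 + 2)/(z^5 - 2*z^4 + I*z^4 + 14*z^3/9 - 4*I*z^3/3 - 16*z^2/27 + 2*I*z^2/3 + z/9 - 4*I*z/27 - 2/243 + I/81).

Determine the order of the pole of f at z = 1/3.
Factor the denominator:
  z^5 - 2*z^4 + I*z^4 + 14*z^3/9 - 4*I*z^3/3 - 16*z^2/27 + 2*I*z^2/3 + z/9 - 4*I*z/27 - 2/243 + I/81 = (z - 1/3)^4*(z - 2/3 + I)

The numerator P(z) = z^2 + 2 has P(1/3) = 19/9 ≠ 0, so no factor of (z - 1/3) cancels.
Near z = 1/3 we can therefore write f(z) = g(z)/(z - 1/3)^4 with g analytic at 1/3 and g(1/3) ≠ 0 (g is the numerator divided by the remaining denominator factors).

Hence z = 1/3 is a pole of order 4.

Final answer: 4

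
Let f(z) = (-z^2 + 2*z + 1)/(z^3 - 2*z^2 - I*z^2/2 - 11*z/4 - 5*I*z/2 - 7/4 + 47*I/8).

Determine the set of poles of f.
The singularities of f are the zeros of the denominator. Factoring,
  z^3 - 2*z^2 - I*z^2/2 - 11*z/4 - 5*I*z/2 - 7/4 + 47*I/8 = (z - 1/2 - I)*(z + 3/2 + I)*(z - 3 - I/2)
so the candidates are z = 1/2 + I, z = -3/2 - I, z = 3 + I/2.

Check the numerator P(z) = -z^2 + 2*z + 1 at each one:
  P(1/2 + I) = 11/4 + I ≠ 0, so z = 1/2 + I is a (simple) pole.
  P(-3/2 - I) = -13/4 - 5*I ≠ 0, so z = -3/2 - I is a (simple) pole.
  P(3 + I/2) = -7/4 - 2*I ≠ 0, so z = 3 + I/2 is a (simple) pole.

Poles of f: {-3/2 - I, 1/2 + I, 3 + I/2}

Final answer: {-3/2 - I, 1/2 + I, 3 + I/2}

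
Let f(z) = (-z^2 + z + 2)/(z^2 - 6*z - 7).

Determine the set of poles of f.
The singularities of f are the zeros of the denominator. Factoring,
  z^2 - 6*z - 7 = (z + 1)*(z - 7)
so the candidates are z = -1, z = 7.

Check the numerator P(z) = -z^2 + z + 2 at each one:
  P(-1) = 0, so the factor (z + 1) cancels and z = -1 is only a removable singularity, not a pole.
  P(7) = -40 ≠ 0, so z = 7 is a (simple) pole.

Poles of f: {7}

Final answer: {7}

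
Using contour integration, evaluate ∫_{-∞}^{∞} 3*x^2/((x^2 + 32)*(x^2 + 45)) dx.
3*pi*(-4*sqrt(2) + 3*sqrt(5))/13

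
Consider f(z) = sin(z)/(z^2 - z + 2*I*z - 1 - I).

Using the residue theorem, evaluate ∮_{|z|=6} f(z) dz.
By the residue theorem, ∮_C f(z) dz = 2πi · (sum of the residues of f at the poles inside |z| = 6).

The denominator factors as (z + I)*(z - 1 + I), so the singularities of f are simple poles at z = -I, z = 1 - I.
  |-I|² = 1 < 36 = 6², so this pole is inside the contour.
  |1 - I|² = 2 < 36 = 6², so this pole is inside the contour.

With P(z) = sin(z) and Q(z) = z^2 - z + 2*I*z - 1 - I, each pole is simple, so Res(f, z₀) = P(z₀)/Q'(z₀) with Q'(z) = 2*z - 1 + 2*I.
  Res(f, -I) = P(-I)/Q'(-I) = (-I*sinh(1))/(-1) = I*sinh(1)
  Res(f, 1 - I) = P(1 - I)/Q'(1 - I) = (sin(1 - I))/(1) = sin(1 - I)

Sum of residues inside C: sin(1 - I) + I*sinh(1)
∮_C f(z) dz = 2πi · (sin(1 - I) + I*sinh(1)) = -2*pi*sinh(1) + 2*I*pi*sin(1 - I)

Final answer: -2*pi*sinh(1) + 2*I*pi*sin(1 - I)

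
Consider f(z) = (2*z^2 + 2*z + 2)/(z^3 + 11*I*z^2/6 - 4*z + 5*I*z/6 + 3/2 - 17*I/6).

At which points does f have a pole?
The singularities of f are the zeros of the denominator. Factoring,
  z^3 + 11*I*z^2/6 - 4*z + 5*I*z/6 + 3/2 - 17*I/6 = (z + 2 + I/3)*(z - 1 + I/2)*(z - 1 + I)
so the candidates are z = -2 - I/3, z = 1 - I/2, z = 1 - I.

Check the numerator P(z) = 2*z^2 + 2*z + 2 at each one:
  P(-2 - I/3) = 52/9 + 2*I ≠ 0, so z = -2 - I/3 is a (simple) pole.
  P(1 - I/2) = 11/2 - 3*I ≠ 0, so z = 1 - I/2 is a (simple) pole.
  P(1 - I) = 4 - 6*I ≠ 0, so z = 1 - I is a (simple) pole.

Poles of f: {-2 - I/3, 1 - I, 1 - I/2}

Final answer: {-2 - I/3, 1 - I, 1 - I/2}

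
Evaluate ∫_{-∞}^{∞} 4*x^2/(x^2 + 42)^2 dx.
sqrt(42)*pi/21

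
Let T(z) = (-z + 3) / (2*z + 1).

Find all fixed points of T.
T(z) = z means -z + 3 = z*(2*z + 1), i.e.
  2*z^2 + 2*z - 3 = 0.
Discriminant: (2)^2 - 4*(2)*(-3) = 28, so the roots are real.
  z = (-2 ± sqrt(28))/(2*(2))
Fixed points: {-sqrt(7)/2 - 1/2, -1/2 + sqrt(7)/2}

Final answer: {-sqrt(7)/2 - 1/2, -1/2 + sqrt(7)/2}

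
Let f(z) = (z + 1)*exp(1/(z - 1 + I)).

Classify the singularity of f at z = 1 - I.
essential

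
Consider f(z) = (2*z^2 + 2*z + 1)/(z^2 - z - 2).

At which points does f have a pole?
The singularities of f are the zeros of the denominator. Factoring,
  z^2 - z - 2 = (z + 1)*(z - 2)
so the candidates are z = -1, z = 2.

Check the numerator P(z) = 2*z^2 + 2*z + 1 at each one:
  P(-1) = 1 ≠ 0, so z = -1 is a (simple) pole.
  P(2) = 13 ≠ 0, so z = 2 is a (simple) pole.

Poles of f: {-1, 2}

Final answer: {-1, 2}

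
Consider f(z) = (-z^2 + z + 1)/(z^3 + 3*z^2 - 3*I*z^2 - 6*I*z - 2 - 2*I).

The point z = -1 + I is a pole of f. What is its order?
Factor the denominator:
  z^3 + 3*z^2 - 3*I*z^2 - 6*I*z - 2 - 2*I = (z + 1 - I)^3

The numerator P(z) = -z^2 + z + 1 has P(-1 + I) = 3*I ≠ 0, so no factor of (z + 1 - I) cancels.
Near z = -1 + I we can therefore write f(z) = g(z)/(z + 1 - I)^3 with g analytic at -1 + I and g(-1 + I) ≠ 0 (g is just the numerator).

Hence z = -1 + I is a pole of order 3.

Final answer: 3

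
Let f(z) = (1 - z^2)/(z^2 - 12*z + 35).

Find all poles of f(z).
The singularities of f are the zeros of the denominator. Factoring,
  z^2 - 12*z + 35 = (z - 5)*(z - 7)
so the candidates are z = 5, z = 7.

Check the numerator P(z) = 1 - z^2 at each one:
  P(5) = -24 ≠ 0, so z = 5 is a (simple) pole.
  P(7) = -48 ≠ 0, so z = 7 is a (simple) pole.

Poles of f: {5, 7}

Final answer: {5, 7}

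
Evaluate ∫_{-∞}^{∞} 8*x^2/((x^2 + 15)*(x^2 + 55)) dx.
Let f(z) = 8*z^2/((z^2 + 15)*(z^2 + 55)). The denominator has no real zeros and deg Q - deg P = 2 ≥ 2, so the integral of f over the upper semicircle |z| = R tends to 0 as R → ∞. Closing the contour in the upper half-plane,
  ∫_{-∞}^{∞} f(x) dx = 2πi · Σ Res(f, z_k)  over the poles with Im z_k > 0.

Zeros of the denominator: z^2 + 55 = 0 gives z = ±sqrt(55)*I; z^2 + 15 = 0 gives z = ±sqrt(15)*I.
Upper half-plane: z = sqrt(15)*I, z = sqrt(55)*I (simple).

Each pole is a simple zero of Q(z) = z^4 + 70*z^2 + 825, so Res(f, z₀) = P(z₀)/Q'(z₀) with P(z) = 8*z^2, Q'(z) = 4*z^3 + 140*z:
  Res(f, sqrt(15)*I) = (-120)/(80*sqrt(15)*I) = sqrt(15)*I/10
  Res(f, sqrt(55)*I) = (-440)/(-80*sqrt(55)*I) = -sqrt(55)*I/10

Sum of residues: I*(-sqrt(55) + sqrt(15))/10
∫_{-∞}^{∞} f(x) dx = 2πi · (I*(-sqrt(55) + sqrt(15))/10) = pi*(-sqrt(15) + sqrt(55))/5

Final answer: pi*(-sqrt(15) + sqrt(55))/5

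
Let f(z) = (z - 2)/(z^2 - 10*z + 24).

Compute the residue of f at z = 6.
2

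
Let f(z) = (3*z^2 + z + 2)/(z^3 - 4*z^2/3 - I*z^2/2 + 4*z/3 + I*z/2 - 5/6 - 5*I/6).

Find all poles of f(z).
The singularities of f are the zeros of the denominator. Factoring,
  z^3 - 4*z^2/3 - I*z^2/2 + 4*z/3 + I*z/2 - 5/6 - 5*I/6 = (z - 1/3 + I)*(z - I)*(z - 1 - I/2)
so the candidates are z = 1/3 - I, z = I, z = 1 + I/2.

Check the numerator P(z) = 3*z^2 + z + 2 at each one:
  P(1/3 - I) = -1/3 - 3*I ≠ 0, so z = 1/3 - I is a (simple) pole.
  P(I) = -1 + I ≠ 0, so z = I is a (simple) pole.
  P(1 + I/2) = 21/4 + 7*I/2 ≠ 0, so z = 1 + I/2 is a (simple) pole.

Poles of f: {I, 1/3 - I, 1 + I/2}

Final answer: {I, 1/3 - I, 1 + I/2}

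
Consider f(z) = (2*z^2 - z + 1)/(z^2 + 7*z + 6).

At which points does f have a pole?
The singularities of f are the zeros of the denominator. Factoring,
  z^2 + 7*z + 6 = (z + 1)*(z + 6)
so the candidates are z = -1, z = -6.

Check the numerator P(z) = 2*z^2 - z + 1 at each one:
  P(-1) = 4 ≠ 0, so z = -1 is a (simple) pole.
  P(-6) = 79 ≠ 0, so z = -6 is a (simple) pole.

Poles of f: {-6, -1}

Final answer: {-6, -1}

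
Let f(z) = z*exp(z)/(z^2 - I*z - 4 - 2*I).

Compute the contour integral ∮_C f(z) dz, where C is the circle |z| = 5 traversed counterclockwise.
By the residue theorem, ∮_C f(z) dz = 2πi · (sum of the residues of f at the poles inside |z| = 5).

The denominator factors as (z - 2 - I)*(z + 2), so the singularities of f are simple poles at z = 2 + I, z = -2.
  |2 + I|² = 5 < 25 = 5², so this pole is inside the contour.
  |-2|² = 4 < 25 = 5², so this pole is inside the contour.

With P(z) = z*exp(z) and Q(z) = z^2 - I*z - 4 - 2*I, each pole is simple, so Res(f, z₀) = P(z₀)/Q'(z₀) with Q'(z) = 2*z - I.
  Res(f, 2 + I) = P(2 + I)/Q'(2 + I) = ((2 + I)*exp(2 + I))/(4 + I) = (9/17 + 2*I/17)*exp(2 + I)
  Res(f, -2) = P(-2)/Q'(-2) = (-2*exp(-2))/(-4 - I) = (8/17 - 2*I/17)*exp(-2)

Sum of residues inside C: (8/17 - 2*I/17)*exp(-2) + (9/17 + 2*I/17)*exp(2 + I)
∮_C f(z) dz = 2πi · ((8/17 - 2*I/17)*exp(-2) + (9/17 + 2*I/17)*exp(2 + I)) = pi*(4/17 + 16*I/17)*exp(-2) + pi*(-4/17 + 18*I/17)*exp(2 + I)

Final answer: pi*(4/17 + 16*I/17)*exp(-2) + pi*(-4/17 + 18*I/17)*exp(2 + I)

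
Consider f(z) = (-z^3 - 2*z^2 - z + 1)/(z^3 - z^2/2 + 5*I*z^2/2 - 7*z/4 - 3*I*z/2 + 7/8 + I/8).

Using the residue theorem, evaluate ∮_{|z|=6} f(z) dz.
pi*(-5 - 5*I)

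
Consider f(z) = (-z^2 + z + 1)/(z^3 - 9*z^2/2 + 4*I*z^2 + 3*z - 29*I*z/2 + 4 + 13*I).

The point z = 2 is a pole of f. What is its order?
Factor the denominator:
  z^3 - 9*z^2/2 + 4*I*z^2 + 3*z - 29*I*z/2 + 4 + 13*I = (z - 2)*(z - 1/2 + 3*I)*(z - 2 + I)

The numerator P(z) = -z^2 + z + 1 has P(2) = -1 ≠ 0, so no factor of (z - 2) cancels.
Near z = 2 we can therefore write f(z) = g(z)/(z - 2) with g analytic at 2 and g(2) ≠ 0 (g is the numerator divided by the remaining denominator factors).

Hence z = 2 is a pole of order 1.

Final answer: 1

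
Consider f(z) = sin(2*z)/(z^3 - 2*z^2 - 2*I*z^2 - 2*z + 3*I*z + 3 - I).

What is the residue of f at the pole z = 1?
(-3/10 + I/10)*sin(2)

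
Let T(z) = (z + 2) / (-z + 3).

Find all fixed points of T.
T(z) = z means z + 2 = z*(-z + 3), i.e.
  -z^2 + 2*z - 2 = 0.
Discriminant: (2)^2 - 4*(-1)*(-2) = -4, so the roots are complex conjugates.
  z = (-2 ± I*sqrt(4))/(2*(-1))
Fixed points: {1 - I, 1 + I}

Final answer: {1 - I, 1 + I}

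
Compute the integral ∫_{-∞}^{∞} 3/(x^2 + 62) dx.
3*sqrt(62)*pi/62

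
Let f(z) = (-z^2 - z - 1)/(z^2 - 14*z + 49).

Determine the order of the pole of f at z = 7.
Factor the denominator:
  z^2 - 14*z + 49 = (z - 7)^2

The numerator P(z) = -z^2 - z - 1 has P(7) = -57 ≠ 0, so no factor of (z - 7) cancels.
Near z = 7 we can therefore write f(z) = g(z)/(z - 7)^2 with g analytic at 7 and g(7) ≠ 0 (g is just the numerator).

Hence z = 7 is a pole of order 2.

Final answer: 2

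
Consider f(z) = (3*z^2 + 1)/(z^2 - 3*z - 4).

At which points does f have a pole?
The singularities of f are the zeros of the denominator. Factoring,
  z^2 - 3*z - 4 = (z - 4)*(z + 1)
so the candidates are z = 4, z = -1.

Check the numerator P(z) = 3*z^2 + 1 at each one:
  P(4) = 49 ≠ 0, so z = 4 is a (simple) pole.
  P(-1) = 4 ≠ 0, so z = -1 is a (simple) pole.

Poles of f: {-1, 4}

Final answer: {-1, 4}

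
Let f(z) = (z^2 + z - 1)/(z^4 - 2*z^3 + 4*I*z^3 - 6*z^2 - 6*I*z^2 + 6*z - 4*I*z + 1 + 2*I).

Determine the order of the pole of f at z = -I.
3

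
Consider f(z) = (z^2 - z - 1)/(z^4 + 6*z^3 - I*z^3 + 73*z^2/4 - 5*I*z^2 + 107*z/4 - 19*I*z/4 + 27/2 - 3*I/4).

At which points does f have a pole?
The singularities of f are the zeros of the denominator. Factoring,
  z^4 + 6*z^3 - I*z^3 + 73*z^2/4 - 5*I*z^2 + 107*z/4 - 19*I*z/4 + 27/2 - 3*I/4 = (z + 1)*(z + 3/2 + I)*(z + 3/2 - 3*I)*(z + 2 + I)
so the candidates are z = -1, z = -3/2 - I, z = -3/2 + 3*I, z = -2 - I.

Check the numerator P(z) = z^2 - z - 1 at each one:
  P(-1) = 1 ≠ 0, so z = -1 is a (simple) pole.
  P(-3/2 - I) = 7/4 + 4*I ≠ 0, so z = -3/2 - I is a (simple) pole.
  P(-3/2 + 3*I) = -25/4 - 12*I ≠ 0, so z = -3/2 + 3*I is a (simple) pole.
  P(-2 - I) = 4 + 5*I ≠ 0, so z = -2 - I is a (simple) pole.

Poles of f: {-2 - I, -3/2 - I, -3/2 + 3*I, -1}

Final answer: {-2 - I, -3/2 - I, -3/2 + 3*I, -1}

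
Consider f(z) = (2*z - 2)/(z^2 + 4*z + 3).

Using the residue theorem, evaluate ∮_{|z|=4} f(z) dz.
By the residue theorem, ∮_C f(z) dz = 2πi · (sum of the residues of f at the poles inside |z| = 4).

The denominator factors as (z + 1)*(z + 3), so the singularities of f are simple poles at z = -1, z = -3.
  |-1|² = 1 < 16 = 4², so this pole is inside the contour.
  |-3|² = 9 < 16 = 4², so this pole is inside the contour.

With P(z) = 2*z - 2 and Q(z) = z^2 + 4*z + 3, each pole is simple, so Res(f, z₀) = P(z₀)/Q'(z₀) with Q'(z) = 2*z + 4.
  Res(f, -1) = P(-1)/Q'(-1) = (-4)/(2) = -2
  Res(f, -3) = P(-3)/Q'(-3) = (-8)/(-2) = 4

Sum of residues inside C: 2
∮_C f(z) dz = 2πi · (2) = 4*I*pi

Final answer: 4*I*pi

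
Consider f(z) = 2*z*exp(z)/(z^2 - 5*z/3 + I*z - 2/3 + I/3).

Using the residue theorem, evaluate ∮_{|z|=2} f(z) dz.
By the residue theorem, ∮_C f(z) dz = 2πi · (sum of the residues of f at the poles inside |z| = 2).

The denominator factors as (z - 2 + I)*(z + 1/3), so the singularities of f are simple poles at z = 2 - I, z = -1/3.
  |2 - I|² = 5 > 4 = 2², so this pole is outside the contour.
  |-1/3|² = 1/9 < 4 = 2², so this pole is inside the contour.

With P(z) = 2*z*exp(z) and Q(z) = z^2 - 5*z/3 + I*z - 2/3 + I/3, each pole is simple, so Res(f, z₀) = P(z₀)/Q'(z₀) with Q'(z) = 2*z - 5/3 + I.
  Res(f, -1/3) = P(-1/3)/Q'(-1/3) = (-2*exp(-1/3)/3)/(-7/3 + I) = (7/29 + 3*I/29)*exp(-1/3)

∮_C f(z) dz = 2πi · ((7/29 + 3*I/29)*exp(-1/3)) = pi*(-6/29 + 14*I/29)*exp(-1/3)

Final answer: pi*(-6/29 + 14*I/29)*exp(-1/3)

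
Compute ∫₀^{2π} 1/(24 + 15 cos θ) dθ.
2*sqrt(39)*pi/117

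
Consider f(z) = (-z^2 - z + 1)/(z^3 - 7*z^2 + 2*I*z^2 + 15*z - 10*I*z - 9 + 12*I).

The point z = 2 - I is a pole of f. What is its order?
2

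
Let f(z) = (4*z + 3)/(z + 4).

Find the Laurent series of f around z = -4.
Put w = z - (-4), i.e. z = w - 4. The denominator is w, so it suffices to rewrite the numerator in powers of w.

P(z) = 4*z + 3
P(w - 4) = -13 + 4*w

Dividing each term by w:
  f = -13/w + 4

Substituting back w = z + 4:
  f(z) = -13/(z + 4) + 4

The series is finite because the numerator is a polynomial; the negative powers form the principal part, and the coefficient of 1/(z + 4) gives Res(f, -4) = -13.

Final answer: -13/(z + 4) + 4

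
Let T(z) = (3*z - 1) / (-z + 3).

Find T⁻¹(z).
Set w = T(z) = (3*z - 1) / (-z + 3) and solve for z:
  w*(-z + 3) = 3*z - 1
  3*w + z*(-w - 3) + 1 = 0
  z*(-w - 3) = -3*w - 1
  z = (3*w + 1)/(w + 3)
Renaming the variable, T⁻¹(z) = (3*z + 1)/(z + 3).
(Check: ad - bc = 8 ≠ 0, so T is invertible.)

Final answer: (3*z + 1)/(z + 3)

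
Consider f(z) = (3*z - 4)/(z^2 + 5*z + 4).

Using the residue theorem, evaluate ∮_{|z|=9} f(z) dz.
By the residue theorem, ∮_C f(z) dz = 2πi · (sum of the residues of f at the poles inside |z| = 9).

The denominator factors as (z + 4)*(z + 1), so the singularities of f are simple poles at z = -4, z = -1.
  |-4|² = 16 < 81 = 9², so this pole is inside the contour.
  |-1|² = 1 < 81 = 9², so this pole is inside the contour.

With P(z) = 3*z - 4 and Q(z) = z^2 + 5*z + 4, each pole is simple, so Res(f, z₀) = P(z₀)/Q'(z₀) with Q'(z) = 2*z + 5.
  Res(f, -4) = P(-4)/Q'(-4) = (-16)/(-3) = 16/3
  Res(f, -1) = P(-1)/Q'(-1) = (-7)/(3) = -7/3

Sum of residues inside C: 3
∮_C f(z) dz = 2πi · (3) = 6*I*pi

Final answer: 6*I*pi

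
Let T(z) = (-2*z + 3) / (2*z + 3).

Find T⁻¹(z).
Set w = T(z) = (-2*z + 3) / (2*z + 3) and solve for z:
  w*(2*z + 3) = -2*z + 3
  3*w + z*(2*w + 2) - 3 = 0
  z*(2*w + 2) = 3 - 3*w
  z = (3*w - 3)/(-2*w - 2)
Renaming the variable, T⁻¹(z) = (3*z - 3)/(-2*z - 2) = (-3*z + 3)/(2*z + 2).
(Check: ad - bc = -12 ≠ 0, so T is invertible.)

Final answer: (-3*z + 3)/(2*z + 2)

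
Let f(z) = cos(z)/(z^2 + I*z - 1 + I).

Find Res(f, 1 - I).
Write f(z) = P(z)/Q(z) with P(z) = cos(z) and Q(z) = z^2 + I*z - 1 + I.
The denominator factors as Q(z) = (z + 1)*(z - 1 + I), so z = 1 - I is a simple zero of Q and P is analytic there; z = 1 - I is therefore a simple pole and
  Res(f, z₀) = P(z₀)/Q'(z₀).

Q'(z) = 2*z + I, so Q'(1 - I) = 2 - I.
P(1 - I) = cos(1 - I).

Res(f, 1 - I) = (cos(1 - I))/(2 - I) = (2/5 + I/5)*cos(1 - I)

Final answer: (2/5 + I/5)*cos(1 - I)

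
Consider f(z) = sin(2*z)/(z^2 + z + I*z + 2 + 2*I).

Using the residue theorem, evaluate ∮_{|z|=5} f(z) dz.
By the residue theorem, ∮_C f(z) dz = 2πi · (sum of the residues of f at the poles inside |z| = 5).

The denominator factors as (z + 1 - I)*(z + 2*I), so the singularities of f are simple poles at z = -1 + I, z = -2*I.
  |-1 + I|² = 2 < 25 = 5², so this pole is inside the contour.
  |-2*I|² = 4 < 25 = 5², so this pole is inside the contour.

With P(z) = sin(2*z) and Q(z) = z^2 + z + I*z + 2 + 2*I, each pole is simple, so Res(f, z₀) = P(z₀)/Q'(z₀) with Q'(z) = 2*z + 1 + I.
  Res(f, -1 + I) = P(-1 + I)/Q'(-1 + I) = (-sin(2 - 2*I))/(-1 + 3*I) = (1/10 + 3*I/10)*sin(2 - 2*I)
  Res(f, -2*I) = P(-2*I)/Q'(-2*I) = (-I*sinh(4))/(1 - 3*I) = (3/10 - I/10)*sinh(4)

Sum of residues inside C: (3/10 - I/10)*sinh(4) + (1/10 + 3*I/10)*sin(2 - 2*I)
∮_C f(z) dz = 2πi · ((3/10 - I/10)*sinh(4) + (1/10 + 3*I/10)*sin(2 - 2*I)) = pi*(-3/5 + I/5)*sin(2 - 2*I) + pi*(1/5 + 3*I/5)*sinh(4)

Final answer: pi*(-3/5 + I/5)*sin(2 - 2*I) + pi*(1/5 + 3*I/5)*sinh(4)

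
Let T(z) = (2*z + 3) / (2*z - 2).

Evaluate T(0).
-3/2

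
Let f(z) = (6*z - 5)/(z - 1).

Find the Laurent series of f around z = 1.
Put w = z - (1), i.e. z = w + 1. The denominator is w, so it suffices to rewrite the numerator in powers of w.

P(z) = 6*z - 5
P(w + 1) = 1 + 6*w

Dividing each term by w:
  f = 1/w + 6

Substituting back w = z - 1:
  f(z) = 1/(z - 1) + 6

The series is finite because the numerator is a polynomial; the negative powers form the principal part, and the coefficient of 1/(z - 1) gives Res(f, 1) = 1.

Final answer: 1/(z - 1) + 6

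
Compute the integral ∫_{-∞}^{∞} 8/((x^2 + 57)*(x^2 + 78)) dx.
Let f(z) = 8/((z^2 + 57)*(z^2 + 78)). The denominator has no real zeros and deg Q - deg P = 4 ≥ 2, so the integral of f over the upper semicircle |z| = R tends to 0 as R → ∞. Closing the contour in the upper half-plane,
  ∫_{-∞}^{∞} f(x) dx = 2πi · Σ Res(f, z_k)  over the poles with Im z_k > 0.

Zeros of the denominator: z^2 + 57 = 0 gives z = ±sqrt(57)*I; z^2 + 78 = 0 gives z = ±sqrt(78)*I.
Upper half-plane: z = sqrt(57)*I, z = sqrt(78)*I (simple).

Each pole is a simple zero of Q(z) = z^4 + 135*z^2 + 4446, so Res(f, z₀) = P(z₀)/Q'(z₀) with P(z) = 8, Q'(z) = 4*z^3 + 270*z:
  Res(f, sqrt(57)*I) = (8)/(42*sqrt(57)*I) = -4*sqrt(57)*I/1197
  Res(f, sqrt(78)*I) = (8)/(-42*sqrt(78)*I) = 2*sqrt(78)*I/819

Sum of residues: 2*I*(-26*sqrt(57) + 19*sqrt(78))/15561
∫_{-∞}^{∞} f(x) dx = 2πi · (2*I*(-26*sqrt(57) + 19*sqrt(78))/15561) = 4*pi*(-19*sqrt(78) + 26*sqrt(57))/15561

Final answer: 4*pi*(-19*sqrt(78) + 26*sqrt(57))/15561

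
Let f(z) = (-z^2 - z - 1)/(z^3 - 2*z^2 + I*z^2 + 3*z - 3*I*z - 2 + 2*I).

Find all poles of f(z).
{-2*I, 1, 1 + I}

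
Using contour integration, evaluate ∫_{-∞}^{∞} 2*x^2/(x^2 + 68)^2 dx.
Let f(z) = 2*z^2/(z^2 + 68)^2. The denominator has no real zeros and deg Q - deg P = 2 ≥ 2, so the integral of f over the upper semicircle |z| = R tends to 0 as R → ∞. Closing the contour in the upper half-plane,
  ∫_{-∞}^{∞} f(x) dx = 2πi · Σ Res(f, z_k)  over the poles with Im z_k > 0.

Zeros of the denominator: z^2 + 68 = 0 gives z = ±2*sqrt(17)*I.
Upper half-plane: z = 2*sqrt(17)*I (a pole of order 2).

Write f(z) = g(z)/(z - 2*sqrt(17)*I)^2 with g(z) = 2*z^2/(z + 2*sqrt(17)*I)^2. For a double pole, Res(f, z₀) = g'(z₀):
  g'(z) = 8*sqrt(17)*I*z/(z + 2*sqrt(17)*I)^3
  Res(f, 2*sqrt(17)*I) = g'(2*sqrt(17)*I) = -sqrt(17)*I/68

∫_{-∞}^{∞} f(x) dx = 2πi · (-sqrt(17)*I/68) = sqrt(17)*pi/34

Final answer: sqrt(17)*pi/34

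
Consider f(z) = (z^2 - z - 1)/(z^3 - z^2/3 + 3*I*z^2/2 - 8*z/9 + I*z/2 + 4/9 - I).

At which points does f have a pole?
{-1, 2/3 - 3*I/2, 2/3}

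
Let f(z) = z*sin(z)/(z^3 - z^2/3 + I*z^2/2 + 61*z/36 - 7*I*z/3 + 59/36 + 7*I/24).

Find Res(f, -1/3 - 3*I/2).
Write f(z) = P(z)/Q(z) with P(z) = z*sin(z) and Q(z) = z^3 - z^2/3 + I*z^2/2 + 61*z/36 - 7*I*z/3 + 59/36 + 7*I/24.
The denominator factors as Q(z) = (z + 1/3 + I/2)*(z - 1 - 3*I/2)*(z + 1/3 + 3*I/2), so z = -1/3 - 3*I/2 is a simple zero of Q and P is analytic there; z = -1/3 - 3*I/2 is therefore a simple pole and
  Res(f, z₀) = P(z₀)/Q'(z₀).

Q'(z) = 3*z^2 - 2*z/3 + I*z + 61/36 - 7*I/3, so Q'(-1/3 - 3*I/2) = -3 + 4*I/3.
P(-1/3 - 3*I/2) = (1/3 + 3*I/2)*sin(1/3 + 3*I/2).

Res(f, -1/3 - 3*I/2) = ((1/3 + 3*I/2)*sin(1/3 + 3*I/2))/(-3 + 4*I/3) = (9/97 - 89*I/194)*sin(1/3 + 3*I/2)

Final answer: (9/97 - 89*I/194)*sin(1/3 + 3*I/2)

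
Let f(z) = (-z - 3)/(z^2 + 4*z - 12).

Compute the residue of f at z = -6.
Write f(z) = P(z)/Q(z) with P(z) = -z - 3 and Q(z) = z^2 + 4*z - 12.
The denominator factors as Q(z) = (z - 2)*(z + 6), so z = -6 is a simple zero of Q and P is analytic there; z = -6 is therefore a simple pole and
  Res(f, z₀) = P(z₀)/Q'(z₀).

Q'(z) = 2*z + 4, so Q'(-6) = -8.
P(-6) = 3.

Res(f, -6) = (3)/(-8) = -3/8

Final answer: -3/8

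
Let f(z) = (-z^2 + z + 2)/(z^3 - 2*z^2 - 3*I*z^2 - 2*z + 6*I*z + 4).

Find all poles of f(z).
The singularities of f are the zeros of the denominator. Factoring,
  z^3 - 2*z^2 - 3*I*z^2 - 2*z + 6*I*z + 4 = (z - 2)*(z - 2*I)*(z - I)
so the candidates are z = 2, z = 2*I, z = I.

Check the numerator P(z) = -z^2 + z + 2 at each one:
  P(2) = 0, so the factor (z - 2) cancels and z = 2 is only a removable singularity, not a pole.
  P(2*I) = 6 + 2*I ≠ 0, so z = 2*I is a (simple) pole.
  P(I) = 3 + I ≠ 0, so z = I is a (simple) pole.

Poles of f: {I, 2*I}

Final answer: {I, 2*I}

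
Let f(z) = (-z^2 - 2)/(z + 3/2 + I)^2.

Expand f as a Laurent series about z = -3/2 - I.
Put w = z - (-3/2 - I), i.e. z = w - 3/2 - I. The denominator is w^2, so it suffices to rewrite the numerator in powers of w.

P(z) = -z^2 - 2
P(w - 3/2 - I) = -13/4 - 3*I + (3 + 2*I)*w - w^2

Dividing each term by w^2:
  f = (-13/4 - 3*I)/w^2 + (3 + 2*I)/w - 1

Substituting back w = z + 3/2 + I:
  f(z) = (-13/4 - 3*I)/(z + 3/2 + I)^2 + (3 + 2*I)/(z + 3/2 + I) - 1

The series is finite because the numerator is a polynomial; the negative powers form the principal part, and the coefficient of 1/(z + 3/2 + I) gives Res(f, -3/2 - I) = 3 + 2*I.

Final answer: (-13/4 - 3*I)/(z + 3/2 + I)^2 + (3 + 2*I)/(z + 3/2 + I) - 1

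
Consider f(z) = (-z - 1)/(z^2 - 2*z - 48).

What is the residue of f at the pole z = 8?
Write f(z) = P(z)/Q(z) with P(z) = -z - 1 and Q(z) = z^2 - 2*z - 48.
The denominator factors as Q(z) = (z + 6)*(z - 8), so z = 8 is a simple zero of Q and P is analytic there; z = 8 is therefore a simple pole and
  Res(f, z₀) = P(z₀)/Q'(z₀).

Q'(z) = 2*z - 2, so Q'(8) = 14.
P(8) = -9.

Res(f, 8) = (-9)/(14) = -9/14

Final answer: -9/14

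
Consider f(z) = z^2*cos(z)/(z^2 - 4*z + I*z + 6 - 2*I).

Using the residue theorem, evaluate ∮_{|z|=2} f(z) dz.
By the residue theorem, ∮_C f(z) dz = 2πi · (sum of the residues of f at the poles inside |z| = 2).

The denominator factors as (z - 2 - I)*(z - 2 + 2*I), so the singularities of f are simple poles at z = 2 + I, z = 2 - 2*I.
  |2 + I|² = 5 > 4 = 2², so this pole is outside the contour.
  |2 - 2*I|² = 8 > 4 = 2², so this pole is outside the contour.

No pole lies inside the contour, so f is analytic on and inside C and the integral is 0 (Cauchy's theorem).

Final answer: 0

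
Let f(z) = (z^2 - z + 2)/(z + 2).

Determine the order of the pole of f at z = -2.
Factor the denominator:
  z + 2 = (z + 2)

The numerator P(z) = z^2 - z + 2 has P(-2) = 8 ≠ 0, so no factor of (z + 2) cancels.
Near z = -2 we can therefore write f(z) = g(z)/(z + 2) with g analytic at -2 and g(-2) ≠ 0 (g is just the numerator).

Hence z = -2 is a pole of order 1.

Final answer: 1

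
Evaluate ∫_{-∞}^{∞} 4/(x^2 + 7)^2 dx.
2*sqrt(7)*pi/49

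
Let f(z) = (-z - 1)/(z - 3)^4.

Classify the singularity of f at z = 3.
pole of order 4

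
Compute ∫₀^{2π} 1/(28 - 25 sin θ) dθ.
2*sqrt(159)*pi/159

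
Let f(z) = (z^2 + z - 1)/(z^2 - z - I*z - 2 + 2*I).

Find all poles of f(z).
{-1 + I, 2}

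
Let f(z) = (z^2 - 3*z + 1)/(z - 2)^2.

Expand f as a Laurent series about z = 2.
Put w = z - (2), i.e. z = w + 2. The denominator is w^2, so it suffices to rewrite the numerator in powers of w.

P(z) = z^2 - 3*z + 1
P(w + 2) = -1 + w + w^2

Dividing each term by w^2:
  f = -1/w^2 + 1/w + 1

Substituting back w = z - 2:
  f(z) = -1/(z - 2)^2 + 1/(z - 2) + 1

The series is finite because the numerator is a polynomial; the negative powers form the principal part, and the coefficient of 1/(z - 2) gives Res(f, 2) = 1.

Final answer: -1/(z - 2)^2 + 1/(z - 2) + 1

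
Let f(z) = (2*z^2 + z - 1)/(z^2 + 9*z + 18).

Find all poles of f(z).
The singularities of f are the zeros of the denominator. Factoring,
  z^2 + 9*z + 18 = (z + 6)*(z + 3)
so the candidates are z = -6, z = -3.

Check the numerator P(z) = 2*z^2 + z - 1 at each one:
  P(-6) = 65 ≠ 0, so z = -6 is a (simple) pole.
  P(-3) = 14 ≠ 0, so z = -3 is a (simple) pole.

Poles of f: {-6, -3}

Final answer: {-6, -3}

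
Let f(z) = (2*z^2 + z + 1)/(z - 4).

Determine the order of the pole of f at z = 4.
Factor the denominator:
  z - 4 = (z - 4)

The numerator P(z) = 2*z^2 + z + 1 has P(4) = 37 ≠ 0, so no factor of (z - 4) cancels.
Near z = 4 we can therefore write f(z) = g(z)/(z - 4) with g analytic at 4 and g(4) ≠ 0 (g is just the numerator).

Hence z = 4 is a pole of order 1.

Final answer: 1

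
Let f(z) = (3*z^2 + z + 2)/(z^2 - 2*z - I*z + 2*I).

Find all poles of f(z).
The singularities of f are the zeros of the denominator. Factoring,
  z^2 - 2*z - I*z + 2*I = (z - 2)*(z - I)
so the candidates are z = 2, z = I.

Check the numerator P(z) = 3*z^2 + z + 2 at each one:
  P(2) = 16 ≠ 0, so z = 2 is a (simple) pole.
  P(I) = -1 + I ≠ 0, so z = I is a (simple) pole.

Poles of f: {I, 2}

Final answer: {I, 2}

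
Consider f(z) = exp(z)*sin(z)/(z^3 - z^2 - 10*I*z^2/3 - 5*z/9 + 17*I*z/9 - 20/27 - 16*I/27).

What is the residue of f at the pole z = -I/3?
Write f(z) = P(z)/Q(z) with P(z) = exp(z)*sin(z) and Q(z) = z^3 - z^2 - 10*I*z^2/3 - 5*z/9 + 17*I*z/9 - 20/27 - 16*I/27.
The denominator factors as Q(z) = (z - 2/3 - 2*I/3)*(z - 1/3 - 3*I)*(z + I/3), so z = -I/3 is a simple zero of Q and P is analytic there; z = -I/3 is therefore a simple pole and
  Res(f, z₀) = P(z₀)/Q'(z₀).

Q'(z) = 3*z^2 - 2*z - 20*I*z/3 - 5/9 + 17*I/9, so Q'(-I/3) = -28/9 + 23*I/9.
P(-I/3) = -I*exp(-I/3)*sinh(1/3).

Res(f, -I/3) = (-I*exp(-I/3)*sinh(1/3))/(-28/9 + 23*I/9) = (-207/1313 + 252*I/1313)*exp(-I/3)*sinh(1/3)

Final answer: (-207/1313 + 252*I/1313)*exp(-I/3)*sinh(1/3)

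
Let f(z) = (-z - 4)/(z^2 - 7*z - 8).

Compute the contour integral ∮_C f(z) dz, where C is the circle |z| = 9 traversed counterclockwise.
By the residue theorem, ∮_C f(z) dz = 2πi · (sum of the residues of f at the poles inside |z| = 9).

The denominator factors as (z - 8)*(z + 1), so the singularities of f are simple poles at z = 8, z = -1.
  |8|² = 64 < 81 = 9², so this pole is inside the contour.
  |-1|² = 1 < 81 = 9², so this pole is inside the contour.

With P(z) = -z - 4 and Q(z) = z^2 - 7*z - 8, each pole is simple, so Res(f, z₀) = P(z₀)/Q'(z₀) with Q'(z) = 2*z - 7.
  Res(f, 8) = P(8)/Q'(8) = (-12)/(9) = -4/3
  Res(f, -1) = P(-1)/Q'(-1) = (-3)/(-9) = 1/3

Sum of residues inside C: -1
∮_C f(z) dz = 2πi · (-1) = -2*I*pi

Final answer: -2*I*pi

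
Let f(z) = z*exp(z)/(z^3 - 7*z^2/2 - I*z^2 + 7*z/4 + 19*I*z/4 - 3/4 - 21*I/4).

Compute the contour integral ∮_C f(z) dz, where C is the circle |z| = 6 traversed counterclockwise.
By the residue theorem, ∮_C f(z) dz = 2πi · (sum of the residues of f at the poles inside |z| = 6).

The denominator factors as (z - 3)*(z + 1/2 - 3*I/2)*(z - 1 + I/2), so the singularities of f are simple poles at z = 3, z = -1/2 + 3*I/2, z = 1 - I/2.
  |3|² = 9 < 36 = 6², so this pole is inside the contour.
  |-1/2 + 3*I/2|² = 5/2 < 36 = 6², so this pole is inside the contour.
  |1 - I/2|² = 5/4 < 36 = 6², so this pole is inside the contour.

With P(z) = z*exp(z) and Q(z) = z^3 - 7*z^2/2 - I*z^2 + 7*z/4 + 19*I*z/4 - 3/4 - 21*I/4, each pole is simple, so Res(f, z₀) = P(z₀)/Q'(z₀) with Q'(z) = 3*z^2 - 7*z - 2*I*z + 7/4 + 19*I/4.
  Res(f, 3) = P(3)/Q'(3) = (3*exp(3))/(31/4 - 5*I/4) = (186/493 + 30*I/493)*exp(3)
  Res(f, -1/2 + 3*I/2) = P(-1/2 + 3*I/2)/Q'(-1/2 + 3*I/2) = ((-1/2 + 3*I/2)*exp(-1/2 + 3*I/2))/(9/4 - 37*I/4) = (-24/145 - 2*I/145)*exp(-1/2 + 3*I/2)
  Res(f, 1 - I/2) = P(1 - I/2)/Q'(1 - I/2) = ((1 - I/2)*exp(1 - I/2))/(-4 + 13*I/4) = (-18/85 - 4*I/85)*exp(1 - I/2)

Sum of residues inside C: (-24/145 - 2*I/145)*exp(-1/2 + 3*I/2) + (-18/85 - 4*I/85)*exp(1 - I/2) + (186/493 + 30*I/493)*exp(3)
∮_C f(z) dz = 2πi · ((-24/145 - 2*I/145)*exp(-1/2 + 3*I/2) + (-18/85 - 4*I/85)*exp(1 - I/2) + (186/493 + 30*I/493)*exp(3)) = pi*(8/85 - 36*I/85)*exp(1 - I/2) + pi*(4/145 - 48*I/145)*exp(-1/2 + 3*I/2) + pi*(-60/493 + 372*I/493)*exp(3)

Final answer: pi*(8/85 - 36*I/85)*exp(1 - I/2) + pi*(4/145 - 48*I/145)*exp(-1/2 + 3*I/2) + pi*(-60/493 + 372*I/493)*exp(3)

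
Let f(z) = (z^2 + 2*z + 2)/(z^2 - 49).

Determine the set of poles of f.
The singularities of f are the zeros of the denominator. Factoring,
  z^2 - 49 = (z + 7)*(z - 7)
so the candidates are z = -7, z = 7.

Check the numerator P(z) = z^2 + 2*z + 2 at each one:
  P(-7) = 37 ≠ 0, so z = -7 is a (simple) pole.
  P(7) = 65 ≠ 0, so z = 7 is a (simple) pole.

Poles of f: {-7, 7}

Final answer: {-7, 7}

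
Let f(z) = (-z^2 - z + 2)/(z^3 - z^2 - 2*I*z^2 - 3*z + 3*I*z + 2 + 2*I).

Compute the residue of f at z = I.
Write f(z) = P(z)/Q(z) with P(z) = -z^2 - z + 2 and Q(z) = z^3 - z^2 - 2*I*z^2 - 3*z + 3*I*z + 2 + 2*I.
The denominator factors as Q(z) = (z - I)*(z - 2)*(z + 1 - I), so z = I is a simple zero of Q and P is analytic there; z = I is therefore a simple pole and
  Res(f, z₀) = P(z₀)/Q'(z₀).

Q'(z) = 3*z^2 - 2*z - 4*I*z - 3 + 3*I, so Q'(I) = -2 + I.
P(I) = 3 - I.

Res(f, I) = (3 - I)/(-2 + I) = -7/5 - I/5

Final answer: -7/5 - I/5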